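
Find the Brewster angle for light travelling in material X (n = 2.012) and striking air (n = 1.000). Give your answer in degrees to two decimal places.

θ_B ≈ 26.43°

At Brewster's angle the reflected and refracted rays are perpendicular, which with Snell's law gives tan θ_B = n₂/n₁.
tan θ_B = n₂/n₁ = 1.000/2.012 = 0.4970.
θ_B = arctan(0.4970) = 26.43°.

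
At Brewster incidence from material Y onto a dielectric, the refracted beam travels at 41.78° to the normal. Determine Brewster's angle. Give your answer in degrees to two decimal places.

θ_B ≈ 48.22°

Since the reflected and refracted rays are at right angles at the polarizing angle, θ_B + θ_t = 90°.
So θ_B = 90° − θ_t = 90° − 41.78° = 48.22°.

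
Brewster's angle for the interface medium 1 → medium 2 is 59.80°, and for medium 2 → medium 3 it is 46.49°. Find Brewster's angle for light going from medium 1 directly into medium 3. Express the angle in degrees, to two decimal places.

n₂/n₁ = tan 59.80° = 1.7182 and n₃/n₂ = tan 46.49° = 1.0534.
So n₃/n₁ = (n₂/n₁)(n₃/n₂) = 1.7182 × 1.0534 = 1.8099.
θ_B(1→3) = arctan(1.8099) = 61.08°.

θ_B ≈ 61.08°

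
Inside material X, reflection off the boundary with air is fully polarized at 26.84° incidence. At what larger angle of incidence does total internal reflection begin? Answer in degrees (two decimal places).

θ_c ≈ 30.40°

n₂/n₁ = tan 26.84° = 0.5060; the critical angle satisfies sin θ_c = n₂/n₁.
θ_c = arcsin(0.5060) = 30.40°.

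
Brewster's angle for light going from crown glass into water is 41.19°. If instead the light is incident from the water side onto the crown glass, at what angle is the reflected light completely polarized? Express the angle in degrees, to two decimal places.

The two Brewster angles are complementary: θ_B' = 90° − θ_B = 90° − 41.19° = 48.81°.

θ_B' ≈ 48.81°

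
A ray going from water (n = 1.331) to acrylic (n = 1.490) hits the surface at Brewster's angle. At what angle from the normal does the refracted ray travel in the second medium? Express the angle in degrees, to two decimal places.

tan θ_B = n₂/n₁ = 1.490/1.331 = 1.1195, so θ_B = 48.23°.
At Brewster's angle the reflected and refracted rays are perpendicular, so θ_t = 90° − θ_B = 90° − 48.23° = 41.77°.

θ_t ≈ 41.77°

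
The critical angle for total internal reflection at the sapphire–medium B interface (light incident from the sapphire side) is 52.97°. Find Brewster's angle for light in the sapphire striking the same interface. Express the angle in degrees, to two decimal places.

sin θ_c = n₂/n₁, so n₂/n₁ = sin 52.97° = 0.7983.
Brewster: tan θ_B = n₂/n₁ = 0.7983.
θ_B = arctan(0.7983) = 38.60°.

θ_B ≈ 38.60°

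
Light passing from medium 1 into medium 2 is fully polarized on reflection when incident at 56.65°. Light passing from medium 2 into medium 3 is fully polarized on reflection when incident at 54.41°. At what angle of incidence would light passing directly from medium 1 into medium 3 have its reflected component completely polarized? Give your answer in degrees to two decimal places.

θ_B ≈ 64.78°

Each Brewster angle gives a ratio: n₂/n₁ = tan 56.65° = 1.5195, n₃/n₂ = tan 54.41° = 1.3973.
So n₃/n₁ = (n₂/n₁)(n₃/n₂) = 1.5195 × 1.3973 = 2.1231.
θ_B(1→3) = arctan(2.1231) = 64.78°.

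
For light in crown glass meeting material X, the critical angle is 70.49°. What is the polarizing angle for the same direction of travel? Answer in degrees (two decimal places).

sin θ_c = n₂/n₁, so n₂/n₁ = sin 70.49° = 0.9426.
Brewster: tan θ_B = n₂/n₁ = 0.9426.
θ_B = arctan(0.9426) = 43.31°.

θ_B ≈ 43.31°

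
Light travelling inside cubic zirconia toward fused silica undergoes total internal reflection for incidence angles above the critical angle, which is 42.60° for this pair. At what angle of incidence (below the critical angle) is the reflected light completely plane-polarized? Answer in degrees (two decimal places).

θ_B ≈ 34.09°

sin θ_c = n₂/n₁, so n₂/n₁ = sin 42.60° = 0.6769.
Brewster: tan θ_B = n₂/n₁ = 0.6769.
θ_B = arctan(0.6769) = 34.09°.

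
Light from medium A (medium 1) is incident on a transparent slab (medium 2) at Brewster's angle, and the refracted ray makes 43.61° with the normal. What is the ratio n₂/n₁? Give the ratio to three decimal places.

At Brewster incidence θ_B = 90° − θ_t = 90° − 43.61° = 46.39°.
Then n₂/n₁ = tan θ_B = tan 46.39° = 1.050.

n₂/n₁ ≈ 1.050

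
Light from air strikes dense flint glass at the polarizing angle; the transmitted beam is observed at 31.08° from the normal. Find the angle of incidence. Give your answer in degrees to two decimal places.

θ_B ≈ 58.92°

Since the reflected and refracted rays are at right angles at the polarizing angle, θ_B + θ_t = 90°.
θ_B = 90° − 31.08° = 58.92°.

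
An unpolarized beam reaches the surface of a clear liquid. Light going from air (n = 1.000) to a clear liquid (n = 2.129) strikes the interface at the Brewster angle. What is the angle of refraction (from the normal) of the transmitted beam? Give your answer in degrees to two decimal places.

θ_t ≈ 25.16°

θ_B = arctan(n₂/n₁) = arctan(2.129/1.000) = 64.84°.
Since θ_B + θ_t = 90° at Brewster incidence, θ_t = 90° − 64.84° = 25.16°.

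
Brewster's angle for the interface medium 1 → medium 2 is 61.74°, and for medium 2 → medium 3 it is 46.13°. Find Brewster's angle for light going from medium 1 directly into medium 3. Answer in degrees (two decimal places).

Each Brewster angle gives a ratio: n₂/n₁ = tan 61.74° = 1.8603, n₃/n₂ = tan 46.13° = 1.0402.
Multiplying, n₃/n₁ = 1.8603 × 1.0402 = 1.9352, and θ_B(1→3) = arctan 1.9352 = 62.67°.

θ_B ≈ 62.67°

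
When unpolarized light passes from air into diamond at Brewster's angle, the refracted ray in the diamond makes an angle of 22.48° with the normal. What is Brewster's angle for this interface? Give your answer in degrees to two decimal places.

Since the reflected and refracted rays are at right angles at the polarizing angle, θ_B + θ_t = 90°.
θ_B = 90° − 22.48° = 67.52°.

θ_B ≈ 67.52°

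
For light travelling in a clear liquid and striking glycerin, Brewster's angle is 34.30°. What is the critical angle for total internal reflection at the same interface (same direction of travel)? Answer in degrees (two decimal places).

n₂/n₁ = tan 34.30° = 0.6822; the critical angle satisfies sin θ_c = n₂/n₁.
θ_c = arcsin(0.6822) = 43.01°.

θ_c ≈ 43.01°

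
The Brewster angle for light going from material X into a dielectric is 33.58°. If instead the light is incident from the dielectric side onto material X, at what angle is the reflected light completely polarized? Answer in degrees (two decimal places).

Reversing the direction swaps n₁ and n₂, so tan θ_B' = 1/tan θ_B and θ_B' = 90° − θ_B.
Hence θ_B' = 90° − 33.58° = 56.42°.

θ_B' ≈ 56.42°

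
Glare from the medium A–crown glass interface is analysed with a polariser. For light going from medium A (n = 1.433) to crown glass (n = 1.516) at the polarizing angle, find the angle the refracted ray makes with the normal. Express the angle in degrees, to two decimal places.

θ_t ≈ 43.39°

First find Brewster's angle: tan θ_B = 1.516/1.433 = 1.0579, giving θ_B = 46.61°.
At Brewster's angle the reflected and refracted rays are perpendicular, so θ_t = 90° − θ_B = 90° − 46.61° = 43.39°.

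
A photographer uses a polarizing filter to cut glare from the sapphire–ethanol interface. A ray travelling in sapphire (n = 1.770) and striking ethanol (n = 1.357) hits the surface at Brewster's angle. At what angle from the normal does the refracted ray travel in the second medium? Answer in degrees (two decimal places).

θ_t ≈ 52.52°

First find Brewster's angle: tan θ_B = 1.357/1.770 = 0.7667, giving θ_B = 37.48°.
At Brewster's angle the reflected and refracted rays are perpendicular, so θ_t = 90° − θ_B = 90° − 37.48° = 52.52°.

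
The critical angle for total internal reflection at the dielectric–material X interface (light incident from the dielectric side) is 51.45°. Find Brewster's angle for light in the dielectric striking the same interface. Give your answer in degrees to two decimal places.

At the critical angle sin θ_c = n₂/n₁, giving n₂/n₁ = sin 51.45° = 0.7821.
Then tan θ_B = n₂/n₁ = 0.7821, so θ_B = arctan 0.7821 = 38.03°.

θ_B ≈ 38.03°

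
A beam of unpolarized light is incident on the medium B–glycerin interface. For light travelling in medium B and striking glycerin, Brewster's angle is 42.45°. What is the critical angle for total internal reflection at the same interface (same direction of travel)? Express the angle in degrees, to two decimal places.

n₂/n₁ = tan 42.45° = 0.9147; the critical angle satisfies sin θ_c = n₂/n₁.
θ_c = arcsin(0.9147) = 66.17°.

θ_c ≈ 66.17°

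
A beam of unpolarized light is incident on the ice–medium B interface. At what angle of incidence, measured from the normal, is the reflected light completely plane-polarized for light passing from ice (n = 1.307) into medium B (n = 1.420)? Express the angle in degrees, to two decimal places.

At Brewster's angle the reflected and refracted rays are perpendicular, which with Snell's law gives tan θ_B = n₂/n₁.
Here n₂/n₁ = 1.420/1.307 = 1.0865, and Brewster's law gives tan θ_B = n₂/n₁.
So θ_B = arctan 1.0865 = 47.37°.

θ_B ≈ 47.37°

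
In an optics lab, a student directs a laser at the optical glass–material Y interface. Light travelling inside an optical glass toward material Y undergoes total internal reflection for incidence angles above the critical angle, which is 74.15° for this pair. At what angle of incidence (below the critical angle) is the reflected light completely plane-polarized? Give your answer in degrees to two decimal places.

n₂/n₁ = sin θ_c = sin 74.15° = 0.9620.
tan θ_B equals the same ratio, so θ_B = arctan(0.9620) = 43.89°.

θ_B ≈ 43.89°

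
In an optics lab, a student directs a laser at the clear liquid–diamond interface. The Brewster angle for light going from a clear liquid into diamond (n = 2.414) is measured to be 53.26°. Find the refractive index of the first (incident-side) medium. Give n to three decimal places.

At the Brewster angle, tan θ_B = n₂/n₁ with n₁ on the incident side (a clear liquid) and n₂ on the transmitted side (diamond).
n₁ = n₂ / tan θ_B = 2.414 / tan 53.26° = 1.802.

n ≈ 1.802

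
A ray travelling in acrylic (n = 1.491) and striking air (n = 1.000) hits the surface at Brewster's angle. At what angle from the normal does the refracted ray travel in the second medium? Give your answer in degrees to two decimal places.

θ_t ≈ 56.15°

tan θ_B = n₂/n₁ = 1.000/1.491 = 0.6707, so θ_B = 33.85°.
At Brewster's angle the reflected and refracted rays are perpendicular, so θ_t = 90° − θ_B = 90° − 33.85° = 56.15°.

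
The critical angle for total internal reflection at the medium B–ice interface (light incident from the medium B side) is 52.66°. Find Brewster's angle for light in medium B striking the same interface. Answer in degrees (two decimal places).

sin θ_c = n₂/n₁, so n₂/n₁ = sin 52.66° = 0.7951.
Brewster: tan θ_B = n₂/n₁ = 0.7951.
θ_B = arctan(0.7951) = 38.49°.

θ_B ≈ 38.49°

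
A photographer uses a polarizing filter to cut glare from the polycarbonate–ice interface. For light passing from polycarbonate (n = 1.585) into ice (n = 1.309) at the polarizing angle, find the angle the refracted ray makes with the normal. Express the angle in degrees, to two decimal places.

θ_t ≈ 50.45°

First find Brewster's angle: tan θ_B = 1.309/1.585 = 0.8259, giving θ_B = 39.55°.
At Brewster's angle the reflected and refracted rays are perpendicular, so θ_t = 90° − θ_B = 90° − 39.55° = 50.45°.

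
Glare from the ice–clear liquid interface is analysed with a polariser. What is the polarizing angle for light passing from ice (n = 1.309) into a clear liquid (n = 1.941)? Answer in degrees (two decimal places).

θ_B ≈ 56.00°

At Brewster's angle the reflected and refracted rays are perpendicular, which with Snell's law gives tan θ_B = n₂/n₁.
Here n₂/n₁ = 1.941/1.309 = 1.4828, and Brewster's law gives tan θ_B = n₂/n₁.
θ_B = arctan(1.4828) = 56.00°.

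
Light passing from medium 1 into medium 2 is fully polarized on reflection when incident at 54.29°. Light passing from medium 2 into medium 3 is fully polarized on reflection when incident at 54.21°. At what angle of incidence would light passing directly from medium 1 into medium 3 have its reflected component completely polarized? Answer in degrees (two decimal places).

θ_B ≈ 62.60°

Each Brewster angle gives a ratio: n₂/n₁ = tan 54.29° = 1.3911, n₃/n₂ = tan 54.21° = 1.3870.
So n₃/n₁ = (n₂/n₁)(n₃/n₂) = 1.3911 × 1.3870 = 1.9296.
θ_B(1→3) = arctan(1.9296) = 62.60°.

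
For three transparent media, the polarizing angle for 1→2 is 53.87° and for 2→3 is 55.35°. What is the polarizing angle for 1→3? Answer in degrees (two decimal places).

θ_B ≈ 63.23°

tan θ_B(1→2) = n₂/n₁ = tan 53.87° = 1.3698.
tan θ_B(2→3) = n₃/n₂ = tan 55.35° = 1.4469.
So n₃/n₁ = (n₂/n₁)(n₃/n₂) = 1.3698 × 1.4469 = 1.9820.
θ_B(1→3) = arctan(1.9820) = 63.23°.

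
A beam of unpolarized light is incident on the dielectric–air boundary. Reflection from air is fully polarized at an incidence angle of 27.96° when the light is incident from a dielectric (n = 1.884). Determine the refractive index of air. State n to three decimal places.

Full polarization of the reflected beam means tan θ_B = n₂/n₁, where n₁ is the incident medium (a dielectric).
n₂ = n₁ tan θ_B = 1.884 × tan 27.96° = 1.000.

n ≈ 1.000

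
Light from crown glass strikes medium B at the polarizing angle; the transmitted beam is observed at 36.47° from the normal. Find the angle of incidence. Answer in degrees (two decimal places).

Brewster's condition makes the reflected and refracted beams perpendicular: θ_B + θ_t = 90°.
θ_B = 90° − 36.47° = 53.53°.

θ_B ≈ 53.53°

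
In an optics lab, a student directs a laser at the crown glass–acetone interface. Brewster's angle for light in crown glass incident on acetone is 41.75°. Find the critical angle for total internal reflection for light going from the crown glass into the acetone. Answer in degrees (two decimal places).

θ_c ≈ 63.19°

From Brewster, n₂/n₁ = tan θ_B = tan 41.75° = 0.8925.
Then sin θ_c = n₂/n₁ = 0.8925, so θ_c = arcsin 0.8925 = 63.19°.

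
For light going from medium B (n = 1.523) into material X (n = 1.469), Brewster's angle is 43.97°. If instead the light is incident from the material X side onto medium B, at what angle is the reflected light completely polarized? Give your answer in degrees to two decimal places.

The two Brewster angles are complementary: θ_B' = 90° − θ_B = 90° − 43.97° = 46.03°.

θ_B' ≈ 46.03°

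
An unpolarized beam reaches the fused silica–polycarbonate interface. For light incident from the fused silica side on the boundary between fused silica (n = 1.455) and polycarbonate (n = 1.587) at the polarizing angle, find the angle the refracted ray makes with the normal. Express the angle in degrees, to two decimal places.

θ_t ≈ 42.52°

First find Brewster's angle: tan θ_B = 1.587/1.455 = 1.0907, giving θ_B = 47.48°.
Since θ_B + θ_t = 90° at Brewster incidence, θ_t = 90° − 47.48° = 42.52°.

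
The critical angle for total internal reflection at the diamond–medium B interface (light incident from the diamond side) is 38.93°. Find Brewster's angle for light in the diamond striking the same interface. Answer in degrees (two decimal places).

θ_B ≈ 32.14°

At the critical angle sin θ_c = n₂/n₁, giving n₂/n₁ = sin 38.93° = 0.6284.
Then tan θ_B = n₂/n₁ = 0.6284, so θ_B = arctan 0.6284 = 32.14°.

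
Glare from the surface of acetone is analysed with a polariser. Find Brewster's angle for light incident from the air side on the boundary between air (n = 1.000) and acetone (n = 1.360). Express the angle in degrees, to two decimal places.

At Brewster's angle the reflected and refracted rays are perpendicular, which with Snell's law gives tan θ_B = n₂/n₁.
Brewster's condition: tan θ_B = n₂/n₁ = 1.360/1.000 = 1.3600.
So θ_B = arctan 1.3600 = 53.67°.

θ_B ≈ 53.67°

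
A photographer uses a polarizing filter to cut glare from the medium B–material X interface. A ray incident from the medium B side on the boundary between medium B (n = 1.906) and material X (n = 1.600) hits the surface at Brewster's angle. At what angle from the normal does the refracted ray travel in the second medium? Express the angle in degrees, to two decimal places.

θ_t ≈ 49.99°

θ_B = arctan(n₂/n₁) = arctan(1.600/1.906) = 40.01°.
The refracted ray is perpendicular to the reflected ray, so θ_t = 90° − θ_B = 49.99°.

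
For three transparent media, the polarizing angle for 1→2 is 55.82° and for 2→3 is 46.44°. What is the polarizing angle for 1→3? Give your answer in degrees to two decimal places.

n₂/n₁ = tan 55.82° = 1.4726 and n₃/n₂ = tan 46.44° = 1.0516.
n₃/n₁ = 1.5485. Then tan θ_B(1→3) = n₃/n₁, so θ_B(1→3) = arctan(1.5485) = 57.15°.

θ_B ≈ 57.15°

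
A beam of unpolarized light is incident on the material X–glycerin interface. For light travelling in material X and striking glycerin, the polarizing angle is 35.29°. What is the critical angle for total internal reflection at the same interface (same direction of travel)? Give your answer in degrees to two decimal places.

θ_c ≈ 45.05°

n₂/n₁ = tan 35.29° = 0.7078; the critical angle satisfies sin θ_c = n₂/n₁.
θ_c = arcsin(0.7078) = 45.05°.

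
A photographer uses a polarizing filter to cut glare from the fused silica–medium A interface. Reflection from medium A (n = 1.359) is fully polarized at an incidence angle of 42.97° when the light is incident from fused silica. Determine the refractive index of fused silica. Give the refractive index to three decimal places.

Brewster's law: tan θ_B = n₂/n₁ (light incident in fused silica, refracted into medium A).
n₁ = n₂ / tan θ_B = 1.359 / tan 42.97° = 1.459.

n ≈ 1.459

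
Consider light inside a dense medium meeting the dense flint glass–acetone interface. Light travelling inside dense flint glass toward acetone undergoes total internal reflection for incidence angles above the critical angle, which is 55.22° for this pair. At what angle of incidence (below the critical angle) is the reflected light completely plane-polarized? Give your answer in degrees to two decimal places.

θ_B ≈ 39.40°

sin θ_c = n₂/n₁, so n₂/n₁ = sin 55.22° = 0.8213.
Brewster: tan θ_B = n₂/n₁ = 0.8213.
θ_B = arctan(0.8213) = 39.40°.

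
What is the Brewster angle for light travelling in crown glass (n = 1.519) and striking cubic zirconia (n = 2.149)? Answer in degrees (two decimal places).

Here n₂/n₁ = 2.149/1.519 = 1.4147, and Brewster's law gives tan θ_B = n₂/n₁. Taking the arctangent, θ_B = 54.75°.

θ_B ≈ 54.75°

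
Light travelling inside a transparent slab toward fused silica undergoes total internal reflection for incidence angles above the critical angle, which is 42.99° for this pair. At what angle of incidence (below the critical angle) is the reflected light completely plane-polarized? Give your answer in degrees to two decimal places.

At the critical angle sin θ_c = n₂/n₁, giving n₂/n₁ = sin 42.99° = 0.6819.
Then tan θ_B = n₂/n₁ = 0.6819, so θ_B = arctan 0.6819 = 34.29°.

θ_B ≈ 34.29°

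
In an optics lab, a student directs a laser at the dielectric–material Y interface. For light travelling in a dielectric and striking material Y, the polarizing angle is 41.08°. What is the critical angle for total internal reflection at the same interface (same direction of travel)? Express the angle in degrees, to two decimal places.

n₂/n₁ = tan 41.08° = 0.8717; the critical angle satisfies sin θ_c = n₂/n₁.
θ_c = arcsin(0.8717) = 60.66°.

θ_c ≈ 60.66°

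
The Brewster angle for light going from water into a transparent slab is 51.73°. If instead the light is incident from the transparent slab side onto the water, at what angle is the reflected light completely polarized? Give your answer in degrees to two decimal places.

θ_B' ≈ 38.27°

tan θ_B' = n₁/n₂ = 1/tan θ_B, so θ_B' = 90° − θ_B.
θ_B' = 90° − 51.73° = 38.27°.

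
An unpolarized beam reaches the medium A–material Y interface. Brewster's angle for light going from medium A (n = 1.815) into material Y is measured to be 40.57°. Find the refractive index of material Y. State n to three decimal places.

Brewster's law: tan θ_B = n₂/n₁ (light incident in medium A, refracted into material Y).
n₂ = n₁ tan θ_B = 1.815 × tan 40.57° = 1.554.

n ≈ 1.554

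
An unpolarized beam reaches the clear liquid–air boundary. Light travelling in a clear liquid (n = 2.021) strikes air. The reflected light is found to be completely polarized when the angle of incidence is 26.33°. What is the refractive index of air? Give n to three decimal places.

At Brewster's angle, tan θ_B = n₂/n₁ with n₁ on the incident side (a clear liquid) and n₂ on the transmitted side (air).
n₂ = n₁ tan θ_B = 2.021 × tan 26.33° = 1.000.

n ≈ 1.000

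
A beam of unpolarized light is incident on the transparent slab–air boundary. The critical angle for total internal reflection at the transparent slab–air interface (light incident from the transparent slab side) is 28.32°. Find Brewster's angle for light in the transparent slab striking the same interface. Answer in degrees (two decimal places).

sin θ_c = n₂/n₁, so n₂/n₁ = sin 28.32° = 0.4744.
Brewster: tan θ_B = n₂/n₁ = 0.4744.
θ_B = arctan(0.4744) = 25.38°.

θ_B ≈ 25.38°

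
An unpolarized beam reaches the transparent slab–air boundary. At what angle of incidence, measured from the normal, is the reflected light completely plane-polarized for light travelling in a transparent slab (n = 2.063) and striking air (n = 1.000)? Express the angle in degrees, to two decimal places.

Here n₂/n₁ = 1.000/2.063 = 0.4847, and Brewster's law gives tan θ_B = n₂/n₁.
θ_B = arctan(0.4847) = 25.86°.

θ_B ≈ 25.86°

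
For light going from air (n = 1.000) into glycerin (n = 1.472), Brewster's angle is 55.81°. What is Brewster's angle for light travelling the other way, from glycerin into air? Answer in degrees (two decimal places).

The two Brewster angles are complementary: θ_B' = 90° − θ_B = 90° − 55.81° = 34.19°.

θ_B' ≈ 34.19°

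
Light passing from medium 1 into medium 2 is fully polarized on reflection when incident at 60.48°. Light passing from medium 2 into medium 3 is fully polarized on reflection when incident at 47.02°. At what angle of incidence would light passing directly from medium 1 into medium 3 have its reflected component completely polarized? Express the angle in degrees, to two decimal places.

θ_B ≈ 62.18°

n₂/n₁ = tan 60.48° = 1.7661 and n₃/n₂ = tan 47.02° = 1.0731.
Multiplying, n₃/n₁ = 1.7661 × 1.0731 = 1.8952, and θ_B(1→3) = arctan 1.8952 = 62.18°.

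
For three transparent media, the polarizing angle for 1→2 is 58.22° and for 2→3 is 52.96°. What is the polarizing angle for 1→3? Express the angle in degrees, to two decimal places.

θ_B ≈ 64.94°

n₂/n₁ = tan 58.22° = 1.6141 and n₃/n₂ = tan 52.96° = 1.3251.
n₃/n₁ = 2.1389. Then tan θ_B(1→3) = n₃/n₁, so θ_B(1→3) = arctan(2.1389) = 64.94°.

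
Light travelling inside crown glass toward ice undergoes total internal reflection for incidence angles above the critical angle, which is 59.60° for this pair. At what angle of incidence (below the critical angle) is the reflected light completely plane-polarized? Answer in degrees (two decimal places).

sin θ_c = n₂/n₁, so n₂/n₁ = sin 59.60° = 0.8625.
Brewster: tan θ_B = n₂/n₁ = 0.8625.
θ_B = arctan(0.8625) = 40.78°.

θ_B ≈ 40.78°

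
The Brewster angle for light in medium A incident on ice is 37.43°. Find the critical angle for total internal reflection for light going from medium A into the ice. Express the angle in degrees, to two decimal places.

θ_c ≈ 49.94°

tan θ_B = n₂/n₁ = tan 37.43° = 0.7654.
Total internal reflection: sin θ_c = n₂/n₁ = 0.7654.
θ_c = arcsin(0.7654) = 49.94°.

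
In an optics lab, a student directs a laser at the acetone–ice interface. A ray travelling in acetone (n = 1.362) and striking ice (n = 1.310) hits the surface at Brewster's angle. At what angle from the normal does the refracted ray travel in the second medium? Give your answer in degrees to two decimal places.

tan θ_B = n₂/n₁ = 1.310/1.362 = 0.9618, so θ_B = 43.89°.
The refracted ray is perpendicular to the reflected ray, so θ_t = 90° − θ_B = 46.11°.

θ_t ≈ 46.11°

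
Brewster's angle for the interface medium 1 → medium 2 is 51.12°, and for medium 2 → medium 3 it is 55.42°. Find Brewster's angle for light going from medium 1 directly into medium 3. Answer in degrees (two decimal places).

n₂/n₁ = tan 51.12° = 1.2402 and n₃/n₂ = tan 55.42° = 1.4507.
n₃/n₁ = 1.7991. Then tan θ_B(1→3) = n₃/n₁, so θ_B(1→3) = arctan(1.7991) = 60.93°.

θ_B ≈ 60.93°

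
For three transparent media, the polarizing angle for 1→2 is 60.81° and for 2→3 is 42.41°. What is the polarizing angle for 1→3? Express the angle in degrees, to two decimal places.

θ_B ≈ 58.55°

tan θ_B(1→2) = n₂/n₁ = tan 60.81° = 1.7900.
tan θ_B(2→3) = n₃/n₂ = tan 42.41° = 0.9134.
n₃/n₁ = 1.6351. Then tan θ_B(1→3) = n₃/n₁, so θ_B(1→3) = arctan(1.6351) = 58.55°.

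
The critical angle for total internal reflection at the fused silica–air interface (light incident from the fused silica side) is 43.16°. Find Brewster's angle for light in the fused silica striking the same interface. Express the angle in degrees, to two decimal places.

At the critical angle sin θ_c = n₂/n₁, giving n₂/n₁ = sin 43.16° = 0.6840.
Then tan θ_B = n₂/n₁ = 0.6840, so θ_B = arctan 0.6840 = 34.37°.

θ_B ≈ 34.37°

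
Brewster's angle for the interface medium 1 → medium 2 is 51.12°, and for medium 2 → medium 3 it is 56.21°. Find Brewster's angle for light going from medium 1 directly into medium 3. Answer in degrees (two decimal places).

tan θ_B(1→2) = n₂/n₁ = tan 51.12° = 1.2402.
tan θ_B(2→3) = n₃/n₂ = tan 56.21° = 1.4943.
n₃/n₁ = 1.8533. Then tan θ_B(1→3) = n₃/n₁, so θ_B(1→3) = arctan(1.8533) = 61.65°.

θ_B ≈ 61.65°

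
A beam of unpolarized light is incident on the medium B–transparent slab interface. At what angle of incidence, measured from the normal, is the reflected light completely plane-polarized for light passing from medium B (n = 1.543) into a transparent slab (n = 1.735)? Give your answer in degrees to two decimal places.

θ_B ≈ 48.35°

Here n₂/n₁ = 1.735/1.543 = 1.1244, and Brewster's law gives tan θ_B = n₂/n₁.
θ_B = arctan(1.1244) = 48.35°.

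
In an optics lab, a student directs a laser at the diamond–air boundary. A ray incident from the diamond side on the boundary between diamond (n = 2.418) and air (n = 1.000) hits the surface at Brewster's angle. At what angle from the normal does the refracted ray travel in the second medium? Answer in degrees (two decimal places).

θ_t ≈ 67.53°

First find Brewster's angle: tan θ_B = 1.000/2.418 = 0.4136, giving θ_B = 22.47°.
Since θ_B + θ_t = 90° at Brewster incidence, θ_t = 90° − 22.47° = 67.53°.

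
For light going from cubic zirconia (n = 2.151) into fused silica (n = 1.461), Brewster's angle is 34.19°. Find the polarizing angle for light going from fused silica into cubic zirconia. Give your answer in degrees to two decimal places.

θ_B' ≈ 55.81°

The two Brewster angles are complementary: θ_B' = 90° − θ_B = 90° − 34.19° = 55.81°.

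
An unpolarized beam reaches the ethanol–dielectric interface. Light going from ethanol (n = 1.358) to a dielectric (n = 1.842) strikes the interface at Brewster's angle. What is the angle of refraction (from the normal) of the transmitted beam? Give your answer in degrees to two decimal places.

tan θ_B = n₂/n₁ = 1.842/1.358 = 1.3564, so θ_B = 53.60°.
Since θ_B + θ_t = 90° at Brewster incidence, θ_t = 90° − 53.60° = 36.40°.

θ_t ≈ 36.40°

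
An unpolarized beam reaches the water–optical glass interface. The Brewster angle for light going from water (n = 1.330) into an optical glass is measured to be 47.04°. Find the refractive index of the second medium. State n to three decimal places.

n ≈ 1.428

At the Brewster angle, tan θ_B = n₂/n₁ with n₁ on the incident side (water) and n₂ on the transmitted side (an optical glass).
n₂ = n₁ tan θ_B = 1.330 × tan 47.04° = 1.428.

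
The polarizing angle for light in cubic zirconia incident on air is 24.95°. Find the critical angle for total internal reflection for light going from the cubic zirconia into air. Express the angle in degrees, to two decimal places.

θ_c ≈ 27.73°

tan θ_B = n₂/n₁ = tan 24.95° = 0.4652.
Total internal reflection: sin θ_c = n₂/n₁ = 0.4652.
θ_c = arcsin(0.4652) = 27.73°.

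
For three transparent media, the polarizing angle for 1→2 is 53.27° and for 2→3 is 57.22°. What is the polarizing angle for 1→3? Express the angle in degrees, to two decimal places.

n₂/n₁ = tan 53.27° = 1.3401 and n₃/n₂ = tan 57.22° = 1.5529.
Multiplying, n₃/n₁ = 1.3401 × 1.5529 = 2.0811, and θ_B(1→3) = arctan 2.0811 = 64.33°.

θ_B ≈ 64.33°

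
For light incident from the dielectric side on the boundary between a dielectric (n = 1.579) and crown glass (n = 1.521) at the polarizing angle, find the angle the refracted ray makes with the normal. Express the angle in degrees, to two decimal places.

First find Brewster's angle: tan θ_B = 1.521/1.579 = 0.9633, giving θ_B = 43.93°.
Since θ_B + θ_t = 90° at Brewster incidence, θ_t = 90° − 43.93° = 46.07°.

θ_t ≈ 46.07°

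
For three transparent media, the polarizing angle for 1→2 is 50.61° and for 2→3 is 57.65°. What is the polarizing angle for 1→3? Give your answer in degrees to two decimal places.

Each Brewster angle gives a ratio: n₂/n₁ = tan 50.61° = 1.2179, n₃/n₂ = tan 57.65° = 1.5788.
So n₃/n₁ = (n₂/n₁)(n₃/n₂) = 1.2179 × 1.5788 = 1.9227.
θ_B(1→3) = arctan(1.9227) = 62.52°.

θ_B ≈ 62.52°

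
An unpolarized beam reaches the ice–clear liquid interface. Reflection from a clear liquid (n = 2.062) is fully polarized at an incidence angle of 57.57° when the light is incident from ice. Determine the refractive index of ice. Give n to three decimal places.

Full polarization of the reflected beam means tan θ_B = n₂/n₁, where n₁ is the incident medium (ice).
n₁ = n₂ / tan θ_B = 2.062 / tan 57.57° = 1.310.

n ≈ 1.310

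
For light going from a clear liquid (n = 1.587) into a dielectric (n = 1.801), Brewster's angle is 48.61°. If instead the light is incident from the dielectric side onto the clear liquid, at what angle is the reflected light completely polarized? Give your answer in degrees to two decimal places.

tan θ_B' = n₁/n₂ = 1/tan θ_B, so θ_B' = 90° − θ_B.
θ_B' = 90° − 48.61° = 41.39°.

θ_B' ≈ 41.39°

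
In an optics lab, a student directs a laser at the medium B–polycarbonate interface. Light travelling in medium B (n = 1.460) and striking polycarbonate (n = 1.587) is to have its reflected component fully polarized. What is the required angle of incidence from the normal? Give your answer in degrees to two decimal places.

θ_B ≈ 47.39°

Here n₂/n₁ = 1.587/1.460 = 1.0870, and Brewster's law gives tan θ_B = n₂/n₁. Taking the arctangent, θ_B = 47.39°.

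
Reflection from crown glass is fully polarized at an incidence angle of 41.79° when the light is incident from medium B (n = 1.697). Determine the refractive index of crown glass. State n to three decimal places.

Full polarization of the reflected beam means tan θ_B = n₂/n₁, where n₁ is the incident medium (medium B).
n₂ = n₁ tan θ_B = 1.697 × tan 41.79° = 1.517.

n ≈ 1.517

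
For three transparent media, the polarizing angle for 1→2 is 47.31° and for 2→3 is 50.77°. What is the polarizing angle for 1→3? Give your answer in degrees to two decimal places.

Each Brewster angle gives a ratio: n₂/n₁ = tan 47.31° = 1.0841, n₃/n₂ = tan 50.77° = 1.2248.
n₃/n₁ = 1.3278. Then tan θ_B(1→3) = n₃/n₁, so θ_B(1→3) = arctan(1.3278) = 53.02°.

θ_B ≈ 53.02°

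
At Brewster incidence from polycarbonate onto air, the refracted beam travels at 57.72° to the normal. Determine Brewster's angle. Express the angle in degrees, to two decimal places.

θ_B ≈ 32.28°

Since the reflected and refracted rays are at right angles at the polarizing angle, θ_B + θ_t = 90°.
θ_B = 90° − 57.72° = 32.28°.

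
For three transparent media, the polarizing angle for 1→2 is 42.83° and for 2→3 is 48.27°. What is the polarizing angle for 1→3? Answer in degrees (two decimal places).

θ_B ≈ 46.10°

Each Brewster angle gives a ratio: n₂/n₁ = tan 42.83° = 0.9270, n₃/n₂ = tan 48.27° = 1.1212.
n₃/n₁ = 1.0393. Then tan θ_B(1→3) = n₃/n₁, so θ_B(1→3) = arctan(1.0393) = 46.10°.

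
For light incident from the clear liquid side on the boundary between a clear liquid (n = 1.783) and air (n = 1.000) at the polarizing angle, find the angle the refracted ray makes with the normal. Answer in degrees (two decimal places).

tan θ_B = n₂/n₁ = 1.000/1.783 = 0.5609, so θ_B = 29.29°.
At Brewster's angle the reflected and refracted rays are perpendicular, so θ_t = 90° − θ_B = 90° − 29.29° = 60.71°.

θ_t ≈ 60.71°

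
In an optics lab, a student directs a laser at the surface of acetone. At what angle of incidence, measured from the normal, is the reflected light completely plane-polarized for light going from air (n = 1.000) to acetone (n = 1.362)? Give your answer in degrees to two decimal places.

At Brewster's angle the reflected and refracted rays are perpendicular, which with Snell's law gives tan θ_B = n₂/n₁.
Here n₂/n₁ = 1.362/1.000 = 1.3620, and Brewster's law gives tan θ_B = n₂/n₁.
So θ_B = arctan 1.3620 = 53.71°.

θ_B ≈ 53.71°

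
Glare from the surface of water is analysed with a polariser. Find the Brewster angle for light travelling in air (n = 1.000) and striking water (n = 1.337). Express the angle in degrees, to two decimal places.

tan θ_B = n₂/n₁ = 1.337/1.000 = 1.3370.
θ_B = arctan(1.3370) = 53.21°.

θ_B ≈ 53.21°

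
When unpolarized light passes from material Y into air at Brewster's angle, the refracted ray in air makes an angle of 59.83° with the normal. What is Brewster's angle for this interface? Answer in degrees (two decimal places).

At Brewster's angle the reflected and refracted rays are perpendicular, so θ_B + θ_t = 90°.
So θ_B = 90° − θ_t = 90° − 59.83° = 30.17°.

θ_B ≈ 30.17°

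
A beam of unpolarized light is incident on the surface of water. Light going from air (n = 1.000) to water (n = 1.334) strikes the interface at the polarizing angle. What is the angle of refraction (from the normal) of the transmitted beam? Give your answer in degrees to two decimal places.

First find Brewster's angle: tan θ_B = 1.334/1.000 = 1.3340, giving θ_B = 53.14°.
The refracted ray is perpendicular to the reflected ray, so θ_t = 90° − θ_B = 36.86°.

θ_t ≈ 36.86°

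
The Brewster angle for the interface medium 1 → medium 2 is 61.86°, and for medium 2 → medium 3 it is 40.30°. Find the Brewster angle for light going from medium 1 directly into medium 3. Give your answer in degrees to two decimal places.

tan θ_B(1→2) = n₂/n₁ = tan 61.86° = 1.8697.
tan θ_B(2→3) = n₃/n₂ = tan 40.30° = 0.8481.
So n₃/n₁ = (n₂/n₁)(n₃/n₂) = 1.8697 × 0.8481 = 1.5856.
θ_B(1→3) = arctan(1.5856) = 57.76°.

θ_B ≈ 57.76°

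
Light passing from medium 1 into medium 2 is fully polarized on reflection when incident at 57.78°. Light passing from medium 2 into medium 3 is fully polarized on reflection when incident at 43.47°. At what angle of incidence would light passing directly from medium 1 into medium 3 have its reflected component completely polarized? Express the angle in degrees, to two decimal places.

Each Brewster angle gives a ratio: n₂/n₁ = tan 57.78° = 1.5867, n₃/n₂ = tan 43.47° = 0.9480.
Multiplying, n₃/n₁ = 1.5867 × 0.9480 = 1.5042, and θ_B(1→3) = arctan 1.5042 = 56.38°.

θ_B ≈ 56.38°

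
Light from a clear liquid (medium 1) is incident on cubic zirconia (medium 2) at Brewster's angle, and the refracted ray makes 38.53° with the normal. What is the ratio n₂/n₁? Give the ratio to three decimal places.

n₂/n₁ ≈ 1.256

θ_B + θ_t = 90°, so θ_B = 90° − 38.53° = 51.47°.
tan θ_B = n₂/n₁, so n₂/n₁ = tan 51.47° = 1.256.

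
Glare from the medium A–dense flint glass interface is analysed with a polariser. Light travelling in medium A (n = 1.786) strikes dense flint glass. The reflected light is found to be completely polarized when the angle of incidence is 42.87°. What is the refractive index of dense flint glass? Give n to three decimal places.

At the Brewster angle, tan θ_B = n₂/n₁ with n₁ on the incident side (medium A) and n₂ on the transmitted side (dense flint glass).
n₂ = n₁ tan θ_B = 1.786 × tan 42.87° = 1.658.

n ≈ 1.658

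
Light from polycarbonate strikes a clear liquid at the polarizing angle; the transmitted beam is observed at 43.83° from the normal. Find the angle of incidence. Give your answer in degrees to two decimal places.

θ_B ≈ 46.17°

Since the reflected and refracted rays are at right angles at the polarizing angle, θ_B + θ_t = 90°.
θ_B = 90° − 43.83° = 46.17°.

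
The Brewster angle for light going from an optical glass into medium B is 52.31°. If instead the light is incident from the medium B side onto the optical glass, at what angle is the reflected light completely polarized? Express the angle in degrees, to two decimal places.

θ_B' ≈ 37.69°

tan θ_B' = n₁/n₂ = 1/tan θ_B, so θ_B' = 90° − θ_B.
θ_B' = 90° − 52.31° = 37.69°.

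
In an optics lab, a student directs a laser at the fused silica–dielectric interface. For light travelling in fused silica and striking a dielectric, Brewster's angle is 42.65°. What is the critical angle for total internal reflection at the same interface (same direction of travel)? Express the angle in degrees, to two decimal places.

θ_c ≈ 67.10°

From Brewster, n₂/n₁ = tan θ_B = tan 42.65° = 0.9212.
Then sin θ_c = n₂/n₁ = 0.9212, so θ_c = arcsin 0.9212 = 67.10°.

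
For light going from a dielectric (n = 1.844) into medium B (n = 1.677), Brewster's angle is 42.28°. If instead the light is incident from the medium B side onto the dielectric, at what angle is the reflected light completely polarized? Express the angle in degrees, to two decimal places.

Reversing the direction swaps n₁ and n₂, so tan θ_B' = 1/tan θ_B and θ_B' = 90° − θ_B.
Hence θ_B' = 90° − 42.28° = 47.72°.

θ_B' ≈ 47.72°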